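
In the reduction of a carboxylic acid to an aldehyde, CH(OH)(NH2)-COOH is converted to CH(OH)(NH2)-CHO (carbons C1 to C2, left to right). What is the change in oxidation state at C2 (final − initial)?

Before: C2 has 1 bond to C, 3 bonds to O → oxidation state +3.
After: C2 has 1 bond to C, 1 bond to H, 2 bonds to O → oxidation state +1.
Δ = +1 − (+3) = -2, so this is a reduction at C2.

-2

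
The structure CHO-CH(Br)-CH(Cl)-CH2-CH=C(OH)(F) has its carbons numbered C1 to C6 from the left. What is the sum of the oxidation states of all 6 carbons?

0

Each bond to a more electronegative atom (O, N, halogen) counts +1, each bond to a less electronegative atom (H, metal, B, Si) counts −1, and each C–C bond counts 0. Tallying each carbon:
C1: 1C, 1H, 2O → 0 − 1 + 2 = +1
C2: 2C, 1H, 1Br → 0 − 1 + 1 = 0
C3: 2C, 1H, 1Cl → 0 − 1 + 1 = 0
C4: 2C, 2H → 0 − 2 = -2
C5: 3C, 1H → 0 − 1 = -1
C6: 2C, 1O, 1F → 0 + 1 + 1 = +2
Sum = +1 + 0 + 0 − 2 − 1 + 2 = 0.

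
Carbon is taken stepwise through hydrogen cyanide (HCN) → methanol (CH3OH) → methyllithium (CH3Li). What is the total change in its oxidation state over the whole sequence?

Carbon oxidation states along the series — hydrogen cyanide: +2, methanol: -2, methyllithium: -4.
Net change = -4 − (+2) = -6.

-6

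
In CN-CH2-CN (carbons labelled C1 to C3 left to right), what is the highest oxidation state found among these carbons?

Tallying each carbon's bonds:
C1: 1C, 3N → 0 + 3 = +3
C2: 2C, 2H → 0 − 2 = -2
C3: 1C, 3N → 0 + 3 = +3
The highest value is +3.

+3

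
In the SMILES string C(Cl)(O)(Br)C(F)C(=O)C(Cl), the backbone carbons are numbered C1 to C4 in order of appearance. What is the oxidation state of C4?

Count +1 for every bond to an atom more electronegative than carbon and −1 for every bond to one less electronegative; C–C bonds are 0.
C4 has one bond to C (0), one bond to H (-1), one bond to Cl (+1), one bond to H (-1).
Oxidation state = 0 − 1 + 1 − 1 = -1.

-1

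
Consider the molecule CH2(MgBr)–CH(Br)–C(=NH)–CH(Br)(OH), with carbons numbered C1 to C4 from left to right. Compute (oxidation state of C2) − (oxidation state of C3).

-2

C2: 2C, 1H, 1Br → 0 − 1 + 1 = 0
C3: 2C, 2N → 0 + 2 = +2
Difference: 0 − (+2) = -2.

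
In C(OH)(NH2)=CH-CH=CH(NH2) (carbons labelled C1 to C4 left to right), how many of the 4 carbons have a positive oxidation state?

1

Tallying each carbon's bonds:
C1: 2C, 1O, 1N → 0 + 1 + 1 = +2
C2: 3C, 1H → 0 − 1 = -1
C3: 3C, 1H → 0 − 1 = -1
C4: 2C, 1H, 1N → 0 − 1 + 1 = 0
1 carbon (C1) meets the condition.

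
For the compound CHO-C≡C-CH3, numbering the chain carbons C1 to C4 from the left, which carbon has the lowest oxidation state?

C4

Tallying each carbon's bonds:
C1: 1C, 1H, 2O → 0 − 1 + 2 = +1
C2: 4C → 0 = 0
C3: 4C → 0 = 0
C4: 1C, 3H → 0 − 3 = -3
The most reduced carbon is C4 at -3.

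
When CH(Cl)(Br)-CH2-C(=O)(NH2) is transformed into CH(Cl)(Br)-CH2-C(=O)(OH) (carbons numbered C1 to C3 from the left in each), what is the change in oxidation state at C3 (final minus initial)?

0

Before: C3 has 1 bond to C, 2 bonds to O, 1 bond to N → oxidation state +3.
After: C3 has 1 bond to C, 3 bonds to O → oxidation state +3.
Δ = +3 − (+3) = 0, so no net redox change at C3.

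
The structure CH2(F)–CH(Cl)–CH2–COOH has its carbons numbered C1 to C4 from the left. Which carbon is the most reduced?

Assign +1 per bond to O/N/halogen, −1 per bond to H or an electropositive element, and 0 per bond to carbon. Tallying each carbon:
C1: 1C, 2H, 1F → 0 − 2 + 1 = -1
C2: 2C, 1H, 1Cl → 0 − 1 + 1 = 0
C3: 2C, 2H → 0 − 2 = -2
C4: 1C, 3O → 0 + 3 = +3
The most reduced carbon is C3 at -2.

C3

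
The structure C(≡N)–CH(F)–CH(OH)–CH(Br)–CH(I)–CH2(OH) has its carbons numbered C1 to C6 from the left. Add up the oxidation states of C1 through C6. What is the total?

+2

Assign +1 per bond to O/N/halogen, −1 per bond to H or an electropositive element, and 0 per bond to carbon. Tallying each carbon:
C1: 1C, 3N → 0 + 3 = +3
C2: 2C, 1H, 1F → 0 − 1 + 1 = 0
C3: 2C, 1H, 1O → 0 − 1 + 1 = 0
C4: 2C, 1H, 1Br → 0 − 1 + 1 = 0
C5: 2C, 1H, 1I → 0 − 1 + 1 = 0
C6: 1C, 2H, 1O → 0 − 2 + 1 = -1
Sum = +3 + 0 + 0 + 0 + 0 − 1 = +2.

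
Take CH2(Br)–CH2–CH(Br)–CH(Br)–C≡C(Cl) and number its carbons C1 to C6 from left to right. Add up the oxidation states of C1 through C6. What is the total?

-2

Tallying each carbon's bonds:
C1: 1C, 2H, 1Br → 0 − 2 + 1 = -1
C2: 2C, 2H → 0 − 2 = -2
C3: 2C, 1H, 1Br → 0 − 1 + 1 = 0
C4: 2C, 1H, 1Br → 0 − 1 + 1 = 0
C5: 4C → 0 = 0
C6: 3C, 1Cl → 0 + 1 = +1
Sum = -1 − 2 + 0 + 0 + 0 + 1 = -2.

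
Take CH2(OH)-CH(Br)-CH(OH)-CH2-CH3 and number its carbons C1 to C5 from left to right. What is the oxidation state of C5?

Each bond to a more electronegative atom (O, N, halogen) counts +1, each bond to a less electronegative atom (H, metal, B, Si) counts −1, and each C–C bond counts 0.
C5 has one bond to C (0), one bond to H (-1), one bond to H (-1), one bond to H (-1).
Oxidation state = 0 − 1 − 1 − 1 = -3.

-3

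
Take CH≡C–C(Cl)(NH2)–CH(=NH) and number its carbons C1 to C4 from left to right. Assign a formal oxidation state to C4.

+1

C4 has one bond to C (0), a double bond to N (2×+1 = +2), one bond to H (-1).
Oxidation state = 0 + 2 − 1 = +1.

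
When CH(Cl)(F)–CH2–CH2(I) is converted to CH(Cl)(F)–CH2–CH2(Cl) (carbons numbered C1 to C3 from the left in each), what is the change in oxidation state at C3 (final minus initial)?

Before: C3 has 1 bond to C, 2 bonds to H, 1 bond to I → oxidation state -1.
After: C3 has 1 bond to C, 2 bonds to H, 1 bond to Cl → oxidation state -1.
Δ = -1 − (-1) = 0, so no net redox change at C3.

0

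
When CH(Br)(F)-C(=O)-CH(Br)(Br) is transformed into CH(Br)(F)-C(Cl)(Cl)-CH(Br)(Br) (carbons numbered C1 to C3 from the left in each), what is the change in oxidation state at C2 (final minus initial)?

Before: C2 has 2 bonds to C, 2 bonds to O → oxidation state +2.
After: C2 has 2 bonds to C, 2 bonds to Cl → oxidation state +2.
Δ = +2 − (+2) = 0, so no net redox change at C2.

0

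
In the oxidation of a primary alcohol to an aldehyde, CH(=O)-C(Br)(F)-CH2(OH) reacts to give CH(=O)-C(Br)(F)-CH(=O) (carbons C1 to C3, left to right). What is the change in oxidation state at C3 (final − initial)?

Before: C3 has 1 bond to C, 2 bonds to H, 1 bond to O → oxidation state -1.
After: C3 has 1 bond to C, 1 bond to H, 2 bonds to O → oxidation state +1.
Δ = +1 − (-1) = +2, so this is an oxidation at C3.

+2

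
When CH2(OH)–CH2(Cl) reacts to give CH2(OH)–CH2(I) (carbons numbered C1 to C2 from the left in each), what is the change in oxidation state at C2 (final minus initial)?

Before: C2 has 1 bond to C, 2 bonds to H, 1 bond to Cl → oxidation state -1.
After: C2 has 1 bond to C, 2 bonds to H, 1 bond to I → oxidation state -1.
Δ = -1 − (-1) = 0, so no net redox change at C2.

0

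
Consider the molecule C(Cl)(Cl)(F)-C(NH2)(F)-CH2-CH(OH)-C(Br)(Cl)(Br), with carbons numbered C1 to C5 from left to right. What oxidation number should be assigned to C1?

+3

C1 has one bond to C (0), one bond to Cl (+1), one bond to Cl (+1), one bond to F (+1).
Oxidation state = 0 + 1 + 1 + 1 = +3.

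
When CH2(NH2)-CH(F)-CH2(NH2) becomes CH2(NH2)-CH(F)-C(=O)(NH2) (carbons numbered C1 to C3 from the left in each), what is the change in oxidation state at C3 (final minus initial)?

+4

Before: C3 has 1 bond to C, 2 bonds to H, 1 bond to N → oxidation state -1.
After: C3 has 1 bond to C, 2 bonds to O, 1 bond to N → oxidation state +3.
Δ = +3 − (-1) = +4, so this is an oxidation at C3.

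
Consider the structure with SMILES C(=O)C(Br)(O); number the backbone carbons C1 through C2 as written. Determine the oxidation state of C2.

C2 has one bond to C (0), one bond to H (-1), one bond to Br (+1), one bond to O (+1).
Oxidation state = 0 − 1 + 1 + 1 = +1.

+1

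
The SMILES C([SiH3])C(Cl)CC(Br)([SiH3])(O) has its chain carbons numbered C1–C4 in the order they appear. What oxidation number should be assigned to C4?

C4 has one bond to C (0), one bond to Br (+1), one bond to Si (-1), one bond to O (+1).
Oxidation state = 0 + 1 − 1 + 1 = +1.

+1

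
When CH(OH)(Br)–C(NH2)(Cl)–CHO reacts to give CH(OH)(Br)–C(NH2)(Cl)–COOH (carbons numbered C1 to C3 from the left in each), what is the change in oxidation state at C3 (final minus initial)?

+2

Before: C3 has 1 bond to C, 1 bond to H, 2 bonds to O → oxidation state +1.
After: C3 has 1 bond to C, 3 bonds to O → oxidation state +3.
Δ = +3 − (+1) = +2, so this is an oxidation at C3.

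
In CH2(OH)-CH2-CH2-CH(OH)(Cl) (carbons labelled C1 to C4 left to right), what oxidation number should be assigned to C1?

Count +1 for every bond to an atom more electronegative than carbon and −1 for every bond to one less electronegative; C–C bonds are 0.
C1 has one bond to C (0), one bond to O (+1), one bond to H (-1), one bond to H (-1).
Oxidation state = 0 + 1 − 1 − 1 = -1.

-1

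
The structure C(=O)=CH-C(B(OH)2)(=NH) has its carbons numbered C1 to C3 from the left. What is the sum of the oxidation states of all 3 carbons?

Tallying each carbon's bonds:
C1: 2C, 2O → 0 + 2 = +2
C2: 3C, 1H → 0 − 1 = -1
C3: 1C, 2N, 1B → 0 + 2 − 1 = +1
Sum = +2 − 1 + 1 = +2.

+2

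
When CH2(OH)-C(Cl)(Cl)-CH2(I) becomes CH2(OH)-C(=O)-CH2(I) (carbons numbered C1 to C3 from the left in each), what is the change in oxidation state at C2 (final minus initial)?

0

Before: C2 has 2 bonds to C, 2 bonds to Cl → oxidation state +2.
After: C2 has 2 bonds to C, 2 bonds to O → oxidation state +2.
Δ = +2 − (+2) = 0, so no net redox change at C2.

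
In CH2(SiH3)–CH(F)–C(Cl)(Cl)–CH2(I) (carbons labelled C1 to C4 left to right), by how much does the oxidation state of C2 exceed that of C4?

C2: 2C, 1H, 1F → 0 − 1 + 1 = 0
C4: 1C, 2H, 1I → 0 − 2 + 1 = -1
Difference: 0 − (-1) = +1.

+1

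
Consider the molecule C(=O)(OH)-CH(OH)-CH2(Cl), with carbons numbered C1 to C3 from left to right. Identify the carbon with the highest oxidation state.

C1

Tallying each carbon's bonds:
C1: 1C, 3O → 0 + 3 = +3
C2: 2C, 1H, 1O → 0 − 1 + 1 = 0
C3: 1C, 2H, 1Cl → 0 − 2 + 1 = -1
The most oxidised carbon is C1 at +3.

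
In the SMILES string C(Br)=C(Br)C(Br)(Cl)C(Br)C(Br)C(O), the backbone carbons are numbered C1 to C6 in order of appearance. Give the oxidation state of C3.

+2

C3 has one bond to C (0), one bond to C (0), one bond to Br (+1), one bond to Cl (+1).
Oxidation state = 0 + 0 + 1 + 1 = +2.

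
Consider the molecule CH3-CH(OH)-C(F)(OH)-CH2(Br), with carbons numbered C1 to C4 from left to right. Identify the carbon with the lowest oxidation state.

Tallying each carbon's bonds:
C1: 1C, 3H → 0 − 3 = -3
C2: 2C, 1H, 1O → 0 − 1 + 1 = 0
C3: 2C, 1O, 1F → 0 + 1 + 1 = +2
C4: 1C, 2H, 1Br → 0 − 2 + 1 = -1
The most reduced carbon is C1 at -3.

C1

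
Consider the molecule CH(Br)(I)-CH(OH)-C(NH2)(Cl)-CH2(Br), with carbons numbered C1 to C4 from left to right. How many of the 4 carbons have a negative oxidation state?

Bonds to more-electronegative neighbours contribute +1 each, bonds to H or metals contribute −1 each, and C–C bonds contribute 0. Tallying each carbon:
C1: 1C, 1H, 1Br, 1I → 0 − 1 + 1 + 1 = +1
C2: 2C, 1H, 1O → 0 − 1 + 1 = 0
C3: 2C, 1N, 1Cl → 0 + 1 + 1 = +2
C4: 1C, 2H, 1Br → 0 − 2 + 1 = -1
1 carbon (C4) meets the condition.

1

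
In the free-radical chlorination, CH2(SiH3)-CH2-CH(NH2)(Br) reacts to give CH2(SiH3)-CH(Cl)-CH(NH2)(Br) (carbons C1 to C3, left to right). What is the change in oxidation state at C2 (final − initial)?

Before: C2 has 2 bonds to C, 2 bonds to H → oxidation state -2.
After: C2 has 2 bonds to C, 1 bond to H, 1 bond to Cl → oxidation state 0.
Δ = 0 − (-2) = +2, so this is an oxidation at C2.

+2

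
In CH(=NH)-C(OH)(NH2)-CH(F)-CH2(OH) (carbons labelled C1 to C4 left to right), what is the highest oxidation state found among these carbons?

Bonds to more-electronegative neighbours contribute +1 each, bonds to H or metals contribute −1 each, and C–C bonds contribute 0. Tallying each carbon:
C1: 1C, 1H, 2N → 0 − 1 + 2 = +1
C2: 2C, 1O, 1N → 0 + 1 + 1 = +2
C3: 2C, 1H, 1F → 0 − 1 + 1 = 0
C4: 1C, 2H, 1O → 0 − 2 + 1 = -1
The highest value is +2.

+2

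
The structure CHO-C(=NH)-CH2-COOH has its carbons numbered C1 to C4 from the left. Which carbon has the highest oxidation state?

Each bond to a more electronegative atom (O, N, halogen) counts +1, each bond to a less electronegative atom (H, metal, B, Si) counts −1, and each C–C bond counts 0. Tallying each carbon:
C1: 1C, 1H, 2O → 0 − 1 + 2 = +1
C2: 2C, 2N → 0 + 2 = +2
C3: 2C, 2H → 0 − 2 = -2
C4: 1C, 3O → 0 + 3 = +3
The most oxidised carbon is C4 at +3.

C4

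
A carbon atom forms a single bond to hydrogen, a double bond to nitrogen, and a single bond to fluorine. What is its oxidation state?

The carbon has one bond to F (+1), one bond to H (-1), a double bond to N (2×+1 = +2).
Oxidation state = +1 − 1 + 2 = +2.

+2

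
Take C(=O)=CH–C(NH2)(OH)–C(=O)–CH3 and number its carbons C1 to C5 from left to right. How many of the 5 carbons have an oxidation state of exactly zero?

0

Tallying each carbon's bonds:
C1: 2C, 2O → 0 + 2 = +2
C2: 3C, 1H → 0 − 1 = -1
C3: 2C, 1O, 1N → 0 + 1 + 1 = +2
C4: 2C, 2O → 0 + 2 = +2
C5: 1C, 3H → 0 − 3 = -3
0 carbons meet the condition.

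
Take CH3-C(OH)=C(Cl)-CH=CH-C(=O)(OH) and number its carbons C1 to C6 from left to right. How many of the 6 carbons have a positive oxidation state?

3

Tallying each carbon's bonds:
C1: 1C, 3H → 0 − 3 = -3
C2: 3C, 1O → 0 + 1 = +1
C3: 3C, 1Cl → 0 + 1 = +1
C4: 3C, 1H → 0 − 1 = -1
C5: 3C, 1H → 0 − 1 = -1
C6: 1C, 3O → 0 + 3 = +3
3 carbons (C2, C3, C6) meet the condition.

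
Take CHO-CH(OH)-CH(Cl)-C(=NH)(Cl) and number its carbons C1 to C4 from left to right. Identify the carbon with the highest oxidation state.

C4

Each bond to a more electronegative atom (O, N, halogen) counts +1, each bond to a less electronegative atom (H, metal, B, Si) counts −1, and each C–C bond counts 0. Tallying each carbon:
C1: 1C, 1H, 2O → 0 − 1 + 2 = +1
C2: 2C, 1H, 1O → 0 − 1 + 1 = 0
C3: 2C, 1H, 1Cl → 0 − 1 + 1 = 0
C4: 1C, 2N, 1Cl → 0 + 2 + 1 = +3
The most oxidised carbon is C4 at +3.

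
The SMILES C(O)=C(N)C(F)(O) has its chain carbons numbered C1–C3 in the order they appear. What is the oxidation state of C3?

+1

C3 has one bond to C (0), one bond to H (-1), one bond to F (+1), one bond to O (+1).
Oxidation state = 0 − 1 + 1 + 1 = +1.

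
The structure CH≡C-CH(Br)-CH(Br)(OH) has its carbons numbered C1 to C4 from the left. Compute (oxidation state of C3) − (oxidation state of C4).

C3: 2C, 1H, 1Br → 0 − 1 + 1 = 0
C4: 1C, 1H, 1O, 1Br → 0 − 1 + 1 + 1 = +1
Difference: 0 − (+1) = -1.

-1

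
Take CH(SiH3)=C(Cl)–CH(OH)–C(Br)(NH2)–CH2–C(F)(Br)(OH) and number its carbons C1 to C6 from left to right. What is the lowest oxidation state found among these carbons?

Tallying each carbon's bonds:
C1: 2C, 1H, 1Si → 0 − 1 − 1 = -2
C2: 3C, 1Cl → 0 + 1 = +1
C3: 2C, 1H, 1O → 0 − 1 + 1 = 0
C4: 2C, 1N, 1Br → 0 + 1 + 1 = +2
C5: 2C, 2H → 0 − 2 = -2
C6: 1C, 1O, 1F, 1Br → 0 + 1 + 1 + 1 = +3
The lowest value is -2.

-2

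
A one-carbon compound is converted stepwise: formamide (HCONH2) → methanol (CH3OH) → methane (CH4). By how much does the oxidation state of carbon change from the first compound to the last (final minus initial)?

-6

Carbon oxidation states along the series — formamide: +2, methanol: -2, methane: -4.
Net change = -4 − (+2) = -6.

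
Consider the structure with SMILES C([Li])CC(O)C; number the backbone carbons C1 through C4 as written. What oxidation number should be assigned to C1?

-3

C1 has one bond to C (0), one bond to H (-1), one bond to Li (-1), one bond to H (-1).
Oxidation state = 0 − 1 − 1 − 1 = -3.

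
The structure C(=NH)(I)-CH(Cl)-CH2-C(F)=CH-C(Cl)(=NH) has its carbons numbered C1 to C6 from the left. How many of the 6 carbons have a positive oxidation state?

Tallying each carbon's bonds:
C1: 1C, 2N, 1I → 0 + 2 + 1 = +3
C2: 2C, 1H, 1Cl → 0 − 1 + 1 = 0
C3: 2C, 2H → 0 − 2 = -2
C4: 3C, 1F → 0 + 1 = +1
C5: 3C, 1H → 0 − 1 = -1
C6: 1C, 2N, 1Cl → 0 + 2 + 1 = +3
3 carbons (C1, C4, C6) meet the condition.

3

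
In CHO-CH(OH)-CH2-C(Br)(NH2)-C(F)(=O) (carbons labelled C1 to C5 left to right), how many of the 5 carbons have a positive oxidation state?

3

Bonds to more-electronegative neighbours contribute +1 each, bonds to H or metals contribute −1 each, and C–C bonds contribute 0. Tallying each carbon:
C1: 1C, 1H, 2O → 0 − 1 + 2 = +1
C2: 2C, 1H, 1O → 0 − 1 + 1 = 0
C3: 2C, 2H → 0 − 2 = -2
C4: 2C, 1N, 1Br → 0 + 1 + 1 = +2
C5: 1C, 2O, 1F → 0 + 2 + 1 = +3
3 carbons (C1, C4, C5) meet the condition.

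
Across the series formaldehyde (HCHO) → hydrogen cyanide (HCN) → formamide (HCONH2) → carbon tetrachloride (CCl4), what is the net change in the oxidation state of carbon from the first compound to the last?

Carbon oxidation states along the series — formaldehyde: 0, hydrogen cyanide: +2, formamide: +2, carbon tetrachloride: +4.
Net change = +4 − (0) = +4.

+4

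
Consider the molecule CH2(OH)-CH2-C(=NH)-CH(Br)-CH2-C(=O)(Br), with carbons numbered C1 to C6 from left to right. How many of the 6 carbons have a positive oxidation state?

Each bond to a more electronegative atom (O, N, halogen) counts +1, each bond to a less electronegative atom (H, metal, B, Si) counts −1, and each C–C bond counts 0. Tallying each carbon:
C1: 1C, 2H, 1O → 0 − 2 + 1 = -1
C2: 2C, 2H → 0 − 2 = -2
C3: 2C, 2N → 0 + 2 = +2
C4: 2C, 1H, 1Br → 0 − 1 + 1 = 0
C5: 2C, 2H → 0 − 2 = -2
C6: 1C, 2O, 1Br → 0 + 2 + 1 = +3
2 carbons (C3, C6) meet the condition.

2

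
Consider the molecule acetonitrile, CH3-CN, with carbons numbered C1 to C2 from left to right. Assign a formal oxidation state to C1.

Each bond to a more electronegative atom (O, N, halogen) counts +1, each bond to a less electronegative atom (H, metal, B, Si) counts −1, and each C–C bond counts 0.
C1 has one bond to H (-1), one bond to H (-1), one bond to H (-1), one bond to C (0).
Oxidation state = -1 − 1 − 1 + 0 = -3.

-3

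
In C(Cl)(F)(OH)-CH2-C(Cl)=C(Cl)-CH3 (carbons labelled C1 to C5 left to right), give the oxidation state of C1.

Each bond to a more electronegative atom (O, N, halogen) counts +1, each bond to a less electronegative atom (H, metal, B, Si) counts −1, and each C–C bond counts 0.
C1 has one bond to C (0), one bond to Cl (+1), one bond to F (+1), one bond to O (+1).
Oxidation state = 0 + 1 + 1 + 1 = +3.

+3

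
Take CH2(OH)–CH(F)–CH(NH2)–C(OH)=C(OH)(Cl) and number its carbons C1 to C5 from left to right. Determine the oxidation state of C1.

-1

C1 has one bond to C (0), one bond to H (-1), one bond to O (+1), one bond to H (-1).
Oxidation state = 0 − 1 + 1 − 1 = -1.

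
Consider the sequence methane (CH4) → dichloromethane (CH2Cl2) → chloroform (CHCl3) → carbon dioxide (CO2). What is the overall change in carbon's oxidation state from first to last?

Carbon oxidation states along the series — methane: -4, dichloromethane: 0, chloroform: +2, carbon dioxide: +4.
Net change = +4 − (-4) = +8.

+8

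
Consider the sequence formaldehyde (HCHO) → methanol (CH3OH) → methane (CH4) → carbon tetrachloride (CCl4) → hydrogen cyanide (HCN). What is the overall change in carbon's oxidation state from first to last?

Carbon oxidation states along the series — formaldehyde: 0, methanol: -2, methane: -4, carbon tetrachloride: +4, hydrogen cyanide: +2.
Net change = +2 − (0) = +2.

+2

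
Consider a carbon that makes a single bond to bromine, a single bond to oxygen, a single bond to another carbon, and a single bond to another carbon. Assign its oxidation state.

+2

The carbon has one bond to C (0), one bond to C (0), one bond to Br (+1), one bond to O (+1).
Oxidation state = 0 + 0 + 1 + 1 = +2.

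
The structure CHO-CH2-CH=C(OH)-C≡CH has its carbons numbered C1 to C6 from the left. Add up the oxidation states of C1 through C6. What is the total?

-2

Tallying each carbon's bonds:
C1: 1C, 1H, 2O → 0 − 1 + 2 = +1
C2: 2C, 2H → 0 − 2 = -2
C3: 3C, 1H → 0 − 1 = -1
C4: 3C, 1O → 0 + 1 = +1
C5: 4C → 0 = 0
C6: 3C, 1H → 0 − 1 = -1
Sum = +1 − 2 − 1 + 1 + 0 − 1 = -2.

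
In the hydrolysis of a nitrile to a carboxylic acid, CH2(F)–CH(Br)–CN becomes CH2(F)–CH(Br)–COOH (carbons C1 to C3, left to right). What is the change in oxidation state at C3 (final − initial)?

Before: C3 has 1 bond to C, 3 bonds to N → oxidation state +3.
After: C3 has 1 bond to C, 3 bonds to O → oxidation state +3.
Δ = +3 − (+3) = 0, so no net redox change at C3.

0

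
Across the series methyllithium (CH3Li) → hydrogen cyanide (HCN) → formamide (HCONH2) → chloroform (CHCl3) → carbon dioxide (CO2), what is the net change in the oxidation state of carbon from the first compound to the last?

Carbon oxidation states along the series — methyllithium: -4, hydrogen cyanide: +2, formamide: +2, chloroform: +2, carbon dioxide: +4.
Net change = +4 − (-4) = +8.

+8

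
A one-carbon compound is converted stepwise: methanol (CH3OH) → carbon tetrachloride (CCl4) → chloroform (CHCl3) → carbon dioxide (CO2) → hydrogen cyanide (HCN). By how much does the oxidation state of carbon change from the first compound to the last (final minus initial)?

+4

Carbon oxidation states along the series — methanol: -2, carbon tetrachloride: +4, chloroform: +2, carbon dioxide: +4, hydrogen cyanide: +2.
Net change = +2 − (-2) = +4.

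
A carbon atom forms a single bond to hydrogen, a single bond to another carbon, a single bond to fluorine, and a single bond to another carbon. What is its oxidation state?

The carbon has one bond to C (0), one bond to C (0), one bond to F (+1), one bond to H (-1).
Oxidation state = 0 + 0 + 1 − 1 = 0.

0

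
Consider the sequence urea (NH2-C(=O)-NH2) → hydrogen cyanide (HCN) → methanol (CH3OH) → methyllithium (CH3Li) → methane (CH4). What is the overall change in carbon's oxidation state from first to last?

Carbon oxidation states along the series — urea: +4, hydrogen cyanide: +2, methanol: -2, methyllithium: -4, methane: -4.
Net change = -4 − (+4) = -8.

-8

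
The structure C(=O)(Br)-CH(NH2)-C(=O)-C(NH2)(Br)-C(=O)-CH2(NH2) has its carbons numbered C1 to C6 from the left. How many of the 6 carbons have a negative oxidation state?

Tallying each carbon's bonds:
C1: 1C, 2O, 1Br → 0 + 2 + 1 = +3
C2: 2C, 1H, 1N → 0 − 1 + 1 = 0
C3: 2C, 2O → 0 + 2 = +2
C4: 2C, 1N, 1Br → 0 + 1 + 1 = +2
C5: 2C, 2O → 0 + 2 = +2
C6: 1C, 2H, 1N → 0 − 2 + 1 = -1
1 carbon (C6) meets the condition.

1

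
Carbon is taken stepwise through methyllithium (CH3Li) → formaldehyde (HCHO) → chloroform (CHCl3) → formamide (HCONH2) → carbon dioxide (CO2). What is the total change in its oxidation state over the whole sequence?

+8

Carbon oxidation states along the series — methyllithium: -4, formaldehyde: 0, chloroform: +2, formamide: +2, carbon dioxide: +4.
Net change = +4 − (-4) = +8.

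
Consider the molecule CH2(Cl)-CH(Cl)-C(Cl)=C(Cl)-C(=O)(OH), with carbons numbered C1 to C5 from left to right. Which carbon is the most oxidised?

C5

Count +1 for every bond to an atom more electronegative than carbon and −1 for every bond to one less electronegative; C–C bonds are 0. Tallying each carbon:
C1: 1C, 2H, 1Cl → 0 − 2 + 1 = -1
C2: 2C, 1H, 1Cl → 0 − 1 + 1 = 0
C3: 3C, 1Cl → 0 + 1 = +1
C4: 3C, 1Cl → 0 + 1 = +1
C5: 1C, 3O → 0 + 3 = +3
The most oxidised carbon is C5 at +3.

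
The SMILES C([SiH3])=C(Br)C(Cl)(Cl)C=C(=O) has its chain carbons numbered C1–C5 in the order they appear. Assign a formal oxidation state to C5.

C5 has a double bond to C (2×0 = 0), a double bond to O (2×+1 = +2).
Oxidation state = 0 + 2 = +2.

+2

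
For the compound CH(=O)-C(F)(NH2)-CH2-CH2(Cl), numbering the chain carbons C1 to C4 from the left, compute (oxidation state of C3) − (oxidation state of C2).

C3: 2C, 2H → 0 − 2 = -2
C2: 2C, 1N, 1F → 0 + 1 + 1 = +2
Difference: -2 − (+2) = -4.

-4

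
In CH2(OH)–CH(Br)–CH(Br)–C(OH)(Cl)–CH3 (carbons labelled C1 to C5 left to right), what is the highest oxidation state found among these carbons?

Bonds to more-electronegative neighbours contribute +1 each, bonds to H or metals contribute −1 each, and C–C bonds contribute 0. Tallying each carbon:
C1: 1C, 2H, 1O → 0 − 2 + 1 = -1
C2: 2C, 1H, 1Br → 0 − 1 + 1 = 0
C3: 2C, 1H, 1Br → 0 − 1 + 1 = 0
C4: 2C, 1O, 1Cl → 0 + 1 + 1 = +2
C5: 1C, 3H → 0 − 3 = -3
The highest value is +2.

+2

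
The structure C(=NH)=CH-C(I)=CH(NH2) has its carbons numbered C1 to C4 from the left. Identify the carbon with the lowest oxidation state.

Bonds to more-electronegative neighbours contribute +1 each, bonds to H or metals contribute −1 each, and C–C bonds contribute 0. Tallying each carbon:
C1: 2C, 2N → 0 + 2 = +2
C2: 3C, 1H → 0 − 1 = -1
C3: 3C, 1I → 0 + 1 = +1
C4: 2C, 1H, 1N → 0 − 1 + 1 = 0
The most reduced carbon is C2 at -1.

C2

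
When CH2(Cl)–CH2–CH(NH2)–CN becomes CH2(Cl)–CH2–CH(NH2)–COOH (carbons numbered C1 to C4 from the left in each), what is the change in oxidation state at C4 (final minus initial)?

Before: C4 has 1 bond to C, 3 bonds to N → oxidation state +3.
After: C4 has 1 bond to C, 3 bonds to O → oxidation state +3.
Δ = +3 − (+3) = 0, so no net redox change at C4.

0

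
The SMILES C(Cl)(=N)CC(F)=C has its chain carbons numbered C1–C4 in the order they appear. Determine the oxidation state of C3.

+1

Bonds to more-electronegative neighbours contribute +1 each, bonds to H or metals contribute −1 each, and C–C bonds contribute 0.
C3 has one bond to C (0), a double bond to C (2×0 = 0), one bond to F (+1).
Oxidation state = 0 + 0 + 1 = +1.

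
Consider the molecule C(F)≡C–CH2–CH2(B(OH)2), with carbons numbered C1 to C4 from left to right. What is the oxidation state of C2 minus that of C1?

-1

C2: 4C → 0 = 0
C1: 3C, 1F → 0 + 1 = +1
Difference: 0 − (+1) = -1.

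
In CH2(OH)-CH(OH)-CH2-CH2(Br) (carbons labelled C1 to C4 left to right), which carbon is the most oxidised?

Tallying each carbon's bonds:
C1: 1C, 2H, 1O → 0 − 2 + 1 = -1
C2: 2C, 1H, 1O → 0 − 1 + 1 = 0
C3: 2C, 2H → 0 − 2 = -2
C4: 1C, 2H, 1Br → 0 − 2 + 1 = -1
The most oxidised carbon is C2 at 0.

C2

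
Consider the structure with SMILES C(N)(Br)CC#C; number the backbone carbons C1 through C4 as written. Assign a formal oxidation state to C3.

Count +1 for every bond to an atom more electronegative than carbon and −1 for every bond to one less electronegative; C–C bonds are 0.
C3 has one bond to C (0), a triple bond to C (3×0 = 0).
Oxidation state = 0 + 0 = 0.

0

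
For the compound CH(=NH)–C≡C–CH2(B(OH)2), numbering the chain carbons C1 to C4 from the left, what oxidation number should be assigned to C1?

+1

Bonds to more-electronegative neighbours contribute +1 each, bonds to H or metals contribute −1 each, and C–C bonds contribute 0.
C1 has one bond to C (0), a double bond to N (2×+1 = +2), one bond to H (-1).
Oxidation state = 0 + 2 − 1 = +1.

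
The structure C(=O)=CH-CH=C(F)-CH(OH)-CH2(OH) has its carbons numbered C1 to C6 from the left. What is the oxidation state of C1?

+2

C1 has a double bond to C (2×0 = 0), a double bond to O (2×+1 = +2).
Oxidation state = 0 + 2 = +2.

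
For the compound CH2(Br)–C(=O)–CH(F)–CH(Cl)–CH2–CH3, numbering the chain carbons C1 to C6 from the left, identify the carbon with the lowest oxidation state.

C6

Assign +1 per bond to O/N/halogen, −1 per bond to H or an electropositive element, and 0 per bond to carbon. Tallying each carbon:
C1: 1C, 2H, 1Br → 0 − 2 + 1 = -1
C2: 2C, 2O → 0 + 2 = +2
C3: 2C, 1H, 1F → 0 − 1 + 1 = 0
C4: 2C, 1H, 1Cl → 0 − 1 + 1 = 0
C5: 2C, 2H → 0 − 2 = -2
C6: 1C, 3H → 0 − 3 = -3
The most reduced carbon is C6 at -3.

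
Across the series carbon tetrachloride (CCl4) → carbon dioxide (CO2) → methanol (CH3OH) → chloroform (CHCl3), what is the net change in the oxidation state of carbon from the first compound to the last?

-2

Carbon oxidation states along the series — carbon tetrachloride: +4, carbon dioxide: +4, methanol: -2, chloroform: +2.
Net change = +2 − (+4) = -2.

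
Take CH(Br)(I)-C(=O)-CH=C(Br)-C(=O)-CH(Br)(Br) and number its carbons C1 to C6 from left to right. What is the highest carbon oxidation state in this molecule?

Assign +1 per bond to O/N/halogen, −1 per bond to H or an electropositive element, and 0 per bond to carbon. Tallying each carbon:
C1: 1C, 1H, 1Br, 1I → 0 − 1 + 1 + 1 = +1
C2: 2C, 2O → 0 + 2 = +2
C3: 3C, 1H → 0 − 1 = -1
C4: 3C, 1Br → 0 + 1 = +1
C5: 2C, 2O → 0 + 2 = +2
C6: 1C, 1H, 2Br → 0 − 1 + 2 = +1
The highest value is +2.

+2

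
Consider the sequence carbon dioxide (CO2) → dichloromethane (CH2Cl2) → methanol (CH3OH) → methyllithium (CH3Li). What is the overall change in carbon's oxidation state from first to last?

Carbon oxidation states along the series — carbon dioxide: +4, dichloromethane: 0, methanol: -2, methyllithium: -4.
Net change = -4 − (+4) = -8.

-8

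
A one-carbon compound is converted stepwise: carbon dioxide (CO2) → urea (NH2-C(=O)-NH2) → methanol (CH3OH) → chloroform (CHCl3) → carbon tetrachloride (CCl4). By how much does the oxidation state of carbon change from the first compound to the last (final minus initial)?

Carbon oxidation states along the series — carbon dioxide: +4, urea: +4, methanol: -2, chloroform: +2, carbon tetrachloride: +4.
Net change = +4 − (+4) = 0.

0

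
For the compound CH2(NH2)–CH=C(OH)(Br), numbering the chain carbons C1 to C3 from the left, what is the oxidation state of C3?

+2

C3 has a double bond to C (2×0 = 0), one bond to O (+1), one bond to Br (+1).
Oxidation state = 0 + 1 + 1 = +2.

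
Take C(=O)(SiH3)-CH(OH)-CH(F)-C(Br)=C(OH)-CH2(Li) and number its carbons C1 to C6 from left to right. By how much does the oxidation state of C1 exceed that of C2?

+1

C1: 1C, 2O, 1Si → 0 + 2 − 1 = +1
C2: 2C, 1H, 1O → 0 − 1 + 1 = 0
Difference: +1 − (0) = +1.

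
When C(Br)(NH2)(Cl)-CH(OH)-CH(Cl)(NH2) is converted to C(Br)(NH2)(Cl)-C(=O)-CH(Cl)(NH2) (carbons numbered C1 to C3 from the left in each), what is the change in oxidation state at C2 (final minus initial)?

+2

Before: C2 has 2 bonds to C, 1 bond to H, 1 bond to O → oxidation state 0.
After: C2 has 2 bonds to C, 2 bonds to O → oxidation state +2.
Δ = +2 − (0) = +2, so this is an oxidation at C2.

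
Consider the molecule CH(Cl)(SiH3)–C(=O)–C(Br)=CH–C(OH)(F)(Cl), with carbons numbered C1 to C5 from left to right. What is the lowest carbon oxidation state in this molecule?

Tallying each carbon's bonds:
C1: 1C, 1H, 1Cl, 1Si → 0 − 1 + 1 − 1 = -1
C2: 2C, 2O → 0 + 2 = +2
C3: 3C, 1Br → 0 + 1 = +1
C4: 3C, 1H → 0 − 1 = -1
C5: 1C, 1O, 1F, 1Cl → 0 + 1 + 1 + 1 = +3
The lowest value is -1.

-1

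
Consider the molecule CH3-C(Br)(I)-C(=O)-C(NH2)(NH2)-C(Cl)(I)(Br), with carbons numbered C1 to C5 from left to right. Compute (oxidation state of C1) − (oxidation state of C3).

-5

C1: 1C, 3H → 0 − 3 = -3
C3: 2C, 2O → 0 + 2 = +2
Difference: -3 − (+2) = -5.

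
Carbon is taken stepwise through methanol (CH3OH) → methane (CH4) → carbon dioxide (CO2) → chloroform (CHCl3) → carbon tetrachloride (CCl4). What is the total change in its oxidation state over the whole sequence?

Carbon oxidation states along the series — methanol: -2, methane: -4, carbon dioxide: +4, chloroform: +2, carbon tetrachloride: +4.
Net change = +4 − (-2) = +6.

+6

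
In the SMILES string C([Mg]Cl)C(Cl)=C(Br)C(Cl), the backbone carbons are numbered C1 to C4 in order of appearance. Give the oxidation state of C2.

Assign +1 per bond to O/N/halogen, −1 per bond to H or an electropositive element, and 0 per bond to carbon.
C2 has one bond to C (0), a double bond to C (2×0 = 0), one bond to Cl (+1).
Oxidation state = 0 + 0 + 1 = +1.

+1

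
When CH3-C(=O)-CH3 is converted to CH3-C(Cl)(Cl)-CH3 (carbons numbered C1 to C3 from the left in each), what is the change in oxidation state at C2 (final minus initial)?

Before: C2 has 2 bonds to C, 2 bonds to O → oxidation state +2.
After: C2 has 2 bonds to C, 2 bonds to Cl → oxidation state +2.
Δ = +2 − (+2) = 0, so no net redox change at C2.

0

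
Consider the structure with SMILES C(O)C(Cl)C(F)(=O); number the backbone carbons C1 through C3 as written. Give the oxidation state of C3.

+3

C3 has one bond to C (0), one bond to F (+1), a double bond to O (2×+1 = +2).
Oxidation state = 0 + 1 + 2 = +3.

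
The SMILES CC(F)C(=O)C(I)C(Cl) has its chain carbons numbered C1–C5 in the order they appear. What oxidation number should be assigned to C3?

Count +1 for every bond to an atom more electronegative than carbon and −1 for every bond to one less electronegative; C–C bonds are 0.
C3 has one bond to C (0), one bond to C (0), a double bond to O (2×+1 = +2).
Oxidation state = 0 + 0 + 2 = +2.

+2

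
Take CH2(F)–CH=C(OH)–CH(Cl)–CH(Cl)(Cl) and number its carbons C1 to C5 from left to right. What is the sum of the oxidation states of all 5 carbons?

0

Each bond to a more electronegative atom (O, N, halogen) counts +1, each bond to a less electronegative atom (H, metal, B, Si) counts −1, and each C–C bond counts 0. Tallying each carbon:
C1: 1C, 2H, 1F → 0 − 2 + 1 = -1
C2: 3C, 1H → 0 − 1 = -1
C3: 3C, 1O → 0 + 1 = +1
C4: 2C, 1H, 1Cl → 0 − 1 + 1 = 0
C5: 1C, 1H, 2Cl → 0 − 1 + 2 = +1
Sum = -1 − 1 + 1 + 0 + 1 = 0.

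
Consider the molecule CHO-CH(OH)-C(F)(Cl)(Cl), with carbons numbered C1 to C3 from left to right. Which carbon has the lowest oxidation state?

C2

Each bond to a more electronegative atom (O, N, halogen) counts +1, each bond to a less electronegative atom (H, metal, B, Si) counts −1, and each C–C bond counts 0. Tallying each carbon:
C1: 1C, 1H, 2O → 0 − 1 + 2 = +1
C2: 2C, 1H, 1O → 0 − 1 + 1 = 0
C3: 1C, 1F, 2Cl → 0 + 1 + 2 = +3
The most reduced carbon is C2 at 0.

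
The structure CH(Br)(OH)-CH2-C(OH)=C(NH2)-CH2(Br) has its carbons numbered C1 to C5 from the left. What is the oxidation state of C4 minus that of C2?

+3

C4: 3C, 1N → 0 + 1 = +1
C2: 2C, 2H → 0 − 2 = -2
Difference: +1 − (-2) = +3.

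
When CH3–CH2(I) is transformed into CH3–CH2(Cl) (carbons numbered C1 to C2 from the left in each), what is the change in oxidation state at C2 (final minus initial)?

Before: C2 has 1 bond to C, 2 bonds to H, 1 bond to I → oxidation state -1.
After: C2 has 1 bond to C, 2 bonds to H, 1 bond to Cl → oxidation state -1.
Δ = -1 − (-1) = 0, so no net redox change at C2.

0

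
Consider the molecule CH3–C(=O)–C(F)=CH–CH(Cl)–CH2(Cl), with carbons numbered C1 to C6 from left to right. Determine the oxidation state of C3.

Count +1 for every bond to an atom more electronegative than carbon and −1 for every bond to one less electronegative; C–C bonds are 0.
C3 has one bond to C (0), a double bond to C (2×0 = 0), one bond to F (+1).
Oxidation state = 0 + 0 + 1 = +1.

+1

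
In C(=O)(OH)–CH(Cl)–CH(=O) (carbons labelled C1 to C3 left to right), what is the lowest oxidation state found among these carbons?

Assign +1 per bond to O/N/halogen, −1 per bond to H or an electropositive element, and 0 per bond to carbon. Tallying each carbon:
C1: 1C, 3O → 0 + 3 = +3
C2: 2C, 1H, 1Cl → 0 − 1 + 1 = 0
C3: 1C, 1H, 2O → 0 − 1 + 2 = +1
The lowest value is 0.

0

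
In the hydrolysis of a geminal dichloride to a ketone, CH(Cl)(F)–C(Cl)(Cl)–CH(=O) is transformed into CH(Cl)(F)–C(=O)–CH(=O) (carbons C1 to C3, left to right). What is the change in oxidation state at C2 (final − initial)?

0

Before: C2 has 2 bonds to C, 2 bonds to Cl → oxidation state +2.
After: C2 has 2 bonds to C, 2 bonds to O → oxidation state +2.
Δ = +2 − (+2) = 0, so no net redox change at C2.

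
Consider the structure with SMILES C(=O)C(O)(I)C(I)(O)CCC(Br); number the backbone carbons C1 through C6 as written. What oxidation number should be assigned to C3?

Count +1 for every bond to an atom more electronegative than carbon and −1 for every bond to one less electronegative; C–C bonds are 0.
C3 has one bond to C (0), one bond to C (0), one bond to I (+1), one bond to O (+1).
Oxidation state = 0 + 0 + 1 + 1 = +2.

+2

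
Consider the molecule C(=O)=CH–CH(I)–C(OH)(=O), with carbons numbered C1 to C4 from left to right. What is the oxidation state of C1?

+2

Count +1 for every bond to an atom more electronegative than carbon and −1 for every bond to one less electronegative; C–C bonds are 0.
C1 has a double bond to C (2×0 = 0), a double bond to O (2×+1 = +2).
Oxidation state = 0 + 2 = +2.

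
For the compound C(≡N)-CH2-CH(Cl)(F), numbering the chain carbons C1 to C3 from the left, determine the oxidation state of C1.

+3

Count +1 for every bond to an atom more electronegative than carbon and −1 for every bond to one less electronegative; C–C bonds are 0.
C1 has one bond to C (0), a triple bond to N (3×+1 = +3).
Oxidation state = 0 + 3 = +3.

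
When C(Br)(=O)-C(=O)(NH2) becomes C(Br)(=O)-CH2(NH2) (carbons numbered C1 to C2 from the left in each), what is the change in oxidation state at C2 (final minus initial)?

Before: C2 has 1 bond to C, 2 bonds to O, 1 bond to N → oxidation state +3.
After: C2 has 1 bond to C, 2 bonds to H, 1 bond to N → oxidation state -1.
Δ = -1 − (+3) = -4, so this is a reduction at C2.

-4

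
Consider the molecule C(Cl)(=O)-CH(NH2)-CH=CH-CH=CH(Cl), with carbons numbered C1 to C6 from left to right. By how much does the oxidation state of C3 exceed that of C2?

C3: 3C, 1H → 0 − 1 = -1
C2: 2C, 1H, 1N → 0 − 1 + 1 = 0
Difference: -1 − (0) = -1.

-1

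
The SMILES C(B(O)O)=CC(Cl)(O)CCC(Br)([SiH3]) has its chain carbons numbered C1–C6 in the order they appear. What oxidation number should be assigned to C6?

-1

Bonds to more-electronegative neighbours contribute +1 each, bonds to H or metals contribute −1 each, and C–C bonds contribute 0.
C6 has one bond to C (0), one bond to Br (+1), one bond to Si (-1), one bond to H (-1).
Oxidation state = 0 + 1 − 1 − 1 = -1.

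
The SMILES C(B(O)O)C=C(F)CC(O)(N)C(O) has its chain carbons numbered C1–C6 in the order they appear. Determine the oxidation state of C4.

Bonds to more-electronegative neighbours contribute +1 each, bonds to H or metals contribute −1 each, and C–C bonds contribute 0.
C4 has one bond to C (0), one bond to C (0), one bond to H (-1), one bond to H (-1).
Oxidation state = 0 + 0 − 1 − 1 = -2.

-2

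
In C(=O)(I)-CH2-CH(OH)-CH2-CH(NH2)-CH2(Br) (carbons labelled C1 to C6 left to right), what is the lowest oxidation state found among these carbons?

-2

Each bond to a more electronegative atom (O, N, halogen) counts +1, each bond to a less electronegative atom (H, metal, B, Si) counts −1, and each C–C bond counts 0. Tallying each carbon:
C1: 1C, 2O, 1I → 0 + 2 + 1 = +3
C2: 2C, 2H → 0 − 2 = -2
C3: 2C, 1H, 1O → 0 − 1 + 1 = 0
C4: 2C, 2H → 0 − 2 = -2
C5: 2C, 1H, 1N → 0 − 1 + 1 = 0
C6: 1C, 2H, 1Br → 0 − 2 + 1 = -1
The lowest value is -2.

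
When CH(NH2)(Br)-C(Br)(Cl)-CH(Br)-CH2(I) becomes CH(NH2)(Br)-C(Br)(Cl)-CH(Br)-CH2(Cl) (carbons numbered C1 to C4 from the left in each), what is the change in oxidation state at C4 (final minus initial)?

Before: C4 has 1 bond to C, 2 bonds to H, 1 bond to I → oxidation state -1.
After: C4 has 1 bond to C, 2 bonds to H, 1 bond to Cl → oxidation state -1.
Δ = -1 − (-1) = 0, so no net redox change at C4.

0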